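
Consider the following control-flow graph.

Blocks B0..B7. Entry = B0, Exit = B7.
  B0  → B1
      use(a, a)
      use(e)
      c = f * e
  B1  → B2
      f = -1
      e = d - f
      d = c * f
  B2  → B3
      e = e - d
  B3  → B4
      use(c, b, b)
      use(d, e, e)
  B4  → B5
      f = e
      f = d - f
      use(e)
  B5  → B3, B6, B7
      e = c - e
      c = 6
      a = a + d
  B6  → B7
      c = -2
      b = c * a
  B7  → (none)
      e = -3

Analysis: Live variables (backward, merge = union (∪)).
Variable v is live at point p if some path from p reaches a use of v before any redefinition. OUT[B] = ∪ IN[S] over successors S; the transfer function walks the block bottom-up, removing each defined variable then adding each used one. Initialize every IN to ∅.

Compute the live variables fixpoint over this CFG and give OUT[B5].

Answer: {a, b, c, d, e}

Working:
Per-block solution:
  B0:   IN={a, b, d, e, f}   OUT={a, b, c, d}
  B1:   IN={a, b, c, d}   OUT={a, b, c, d, e}
  B2:   IN={a, b, c, d, e}   OUT={a, b, c, d, e}
  B3:   IN={a, b, c, d, e}   OUT={a, b, c, d, e}
  B4:   IN={a, b, c, d, e}   OUT={a, b, c, d, e}
  B5:   IN={a, b, c, d, e}   OUT={a, b, c, d, e}
  B6:   IN={a}   OUT={}
  B7:   IN={}   OUT={}

Merge at B5: OUT[B5] = IN[B3] ⊔ IN[B6] ⊔ IN[B7] = {a, b, c, d, e}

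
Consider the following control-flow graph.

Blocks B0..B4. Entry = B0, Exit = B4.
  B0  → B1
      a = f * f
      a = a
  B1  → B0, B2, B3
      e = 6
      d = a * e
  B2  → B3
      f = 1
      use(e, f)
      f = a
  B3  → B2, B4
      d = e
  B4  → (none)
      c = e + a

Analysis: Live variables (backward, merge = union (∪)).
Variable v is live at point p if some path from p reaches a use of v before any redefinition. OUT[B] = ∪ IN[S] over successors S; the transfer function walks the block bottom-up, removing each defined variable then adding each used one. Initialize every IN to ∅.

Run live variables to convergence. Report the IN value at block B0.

Fixpoint table:
  B0:  IN={f}  OUT={a, f}
  B1:  IN={a, f}  OUT={a, e, f}
  B2:  IN={a, e}  OUT={a, e}
  B3:  IN={a, e}  OUT={a, e}
  B4:  IN={a, e}  OUT={}

Merge at B0: OUT[B0] = IN[B1] = {a, f}
Applying B0's transfer function to that OUT value gives IN[B0] (row B0 above).

Answer: {f}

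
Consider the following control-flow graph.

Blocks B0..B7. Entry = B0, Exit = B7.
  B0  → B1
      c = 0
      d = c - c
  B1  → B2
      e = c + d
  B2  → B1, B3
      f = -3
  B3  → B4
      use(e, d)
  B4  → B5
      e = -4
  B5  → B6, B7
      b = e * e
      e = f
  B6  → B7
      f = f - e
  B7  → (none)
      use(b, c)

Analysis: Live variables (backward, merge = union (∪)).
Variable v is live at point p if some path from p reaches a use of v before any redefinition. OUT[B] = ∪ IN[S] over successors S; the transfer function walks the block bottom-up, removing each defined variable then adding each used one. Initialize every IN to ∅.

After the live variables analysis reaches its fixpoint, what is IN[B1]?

Answer: {c, d}

Trace:
Fixpoint table:
  B0:   IN={}   OUT={c, d}
  B1:   IN={c, d}   OUT={c, d, e}
  B2:   IN={c, d, e}   OUT={c, d, e, f}
  B3:   IN={c, d, e, f}   OUT={c, f}
  B4:   IN={c, f}   OUT={c, e, f}
  B5:   IN={c, e, f}   OUT={b, c, e, f}
  B6:   IN={b, c, e, f}   OUT={b, c}
  B7:   IN={b, c}   OUT={}

Merge at B1: OUT[B1] = IN[B2] = {c, d, e}
Applying B1's transfer function to that OUT value gives IN[B1] (row B1 above).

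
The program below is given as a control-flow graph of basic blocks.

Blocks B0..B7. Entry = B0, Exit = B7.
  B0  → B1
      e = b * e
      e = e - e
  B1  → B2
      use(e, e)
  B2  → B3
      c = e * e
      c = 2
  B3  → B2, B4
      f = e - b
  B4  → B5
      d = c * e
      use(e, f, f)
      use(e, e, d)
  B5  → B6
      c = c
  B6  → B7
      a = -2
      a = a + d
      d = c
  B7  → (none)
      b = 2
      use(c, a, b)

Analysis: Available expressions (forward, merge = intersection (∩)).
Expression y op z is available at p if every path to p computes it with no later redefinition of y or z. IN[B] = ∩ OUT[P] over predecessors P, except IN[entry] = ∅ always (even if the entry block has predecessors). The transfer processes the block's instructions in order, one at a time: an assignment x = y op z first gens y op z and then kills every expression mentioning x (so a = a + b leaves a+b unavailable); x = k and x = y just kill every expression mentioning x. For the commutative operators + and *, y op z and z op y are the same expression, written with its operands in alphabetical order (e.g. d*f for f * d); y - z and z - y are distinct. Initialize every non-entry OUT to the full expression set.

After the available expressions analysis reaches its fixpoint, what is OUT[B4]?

Converged values:
  B0: | IN={} | OUT={}
  B1: | IN={} | OUT={}
  B2: | IN={} | OUT={e*e}
  B3: | IN={e*e} | OUT={e*e, e-b}
  B4: | IN={e*e, e-b} | OUT={c*e, e*e, e-b}
  B5: | IN={c*e, e*e, e-b} | OUT={e*e, e-b}
  B6: | IN={e*e, e-b} | OUT={e*e, e-b}
  B7: | IN={e*e, e-b} | OUT={e*e}

Merge at B4: IN[B4] = OUT[B3] = {e*e, e-b}
Applying B4's transfer function to that IN value gives OUT[B4] (row B4 above).

Answer: {c*e, e*e, e-b}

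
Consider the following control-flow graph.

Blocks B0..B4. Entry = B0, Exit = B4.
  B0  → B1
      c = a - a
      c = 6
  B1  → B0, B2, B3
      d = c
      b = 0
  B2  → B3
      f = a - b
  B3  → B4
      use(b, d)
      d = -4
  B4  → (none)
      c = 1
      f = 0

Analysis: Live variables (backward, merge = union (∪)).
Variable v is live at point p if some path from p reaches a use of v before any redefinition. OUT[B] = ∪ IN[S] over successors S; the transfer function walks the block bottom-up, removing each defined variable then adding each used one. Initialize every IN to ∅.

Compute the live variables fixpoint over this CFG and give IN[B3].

Per-block solution:
  B0:  IN={a}  OUT={a, c}
  B1:  IN={a, c}  OUT={a, b, d}
  B2:  IN={a, b, d}  OUT={b, d}
  B3:  IN={b, d}  OUT={}
  B4:  IN={}  OUT={}

Merge at B3: OUT[B3] = IN[B4] = {}
Applying B3's transfer function to that OUT value gives IN[B3] (row B3 above).

Answer: {b, d}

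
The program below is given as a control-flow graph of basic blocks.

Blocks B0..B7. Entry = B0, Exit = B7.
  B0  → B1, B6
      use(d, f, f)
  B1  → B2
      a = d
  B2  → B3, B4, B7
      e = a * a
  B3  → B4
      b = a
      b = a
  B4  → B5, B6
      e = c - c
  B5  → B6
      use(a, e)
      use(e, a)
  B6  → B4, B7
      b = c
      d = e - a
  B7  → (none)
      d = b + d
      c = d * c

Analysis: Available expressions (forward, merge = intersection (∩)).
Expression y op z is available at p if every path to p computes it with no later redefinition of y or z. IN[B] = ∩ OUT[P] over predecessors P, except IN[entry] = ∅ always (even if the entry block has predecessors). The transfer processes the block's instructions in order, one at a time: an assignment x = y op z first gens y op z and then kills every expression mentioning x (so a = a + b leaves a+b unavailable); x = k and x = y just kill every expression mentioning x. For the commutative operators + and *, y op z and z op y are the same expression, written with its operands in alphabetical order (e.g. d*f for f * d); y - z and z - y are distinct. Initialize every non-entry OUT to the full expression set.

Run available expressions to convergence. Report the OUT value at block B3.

Answer: {a*a}

Trace:
Per-block solution:
  B0:   IN={}   OUT={}
  B1:   IN={}   OUT={}
  B2:   IN={}   OUT={a*a}
  B3:   IN={a*a}   OUT={a*a}
  B4:   IN={}   OUT={c-c}
  B5:   IN={c-c}   OUT={c-c}
  B6:   IN={}   OUT={e-a}
  B7:   IN={}   OUT={}

Merge at B3: IN[B3] = OUT[B2] = {a*a}
Applying B3's transfer function to that IN value gives OUT[B3] (row B3 above).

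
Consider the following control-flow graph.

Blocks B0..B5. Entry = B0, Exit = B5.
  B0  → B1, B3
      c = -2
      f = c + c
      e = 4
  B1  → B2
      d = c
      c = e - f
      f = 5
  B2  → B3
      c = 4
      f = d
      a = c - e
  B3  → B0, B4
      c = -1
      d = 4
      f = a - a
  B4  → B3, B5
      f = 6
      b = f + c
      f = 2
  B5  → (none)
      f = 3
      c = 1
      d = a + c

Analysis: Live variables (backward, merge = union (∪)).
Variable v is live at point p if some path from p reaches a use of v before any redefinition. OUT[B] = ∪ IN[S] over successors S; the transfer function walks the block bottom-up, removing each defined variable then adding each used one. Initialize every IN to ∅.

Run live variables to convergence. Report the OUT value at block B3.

Answer: {a, c}

Derivation:
Fixpoint table:
  B0:  IN={a}  OUT={a, c, e, f}
  B1:  IN={c, e, f}  OUT={d, e}
  B2:  IN={d, e}  OUT={a}
  B3:  IN={a}  OUT={a, c}
  B4:  IN={a, c}  OUT={a}
  B5:  IN={a}  OUT={}

Merge at B3: OUT[B3] = IN[B0] ⊔ IN[B4] = {a, c}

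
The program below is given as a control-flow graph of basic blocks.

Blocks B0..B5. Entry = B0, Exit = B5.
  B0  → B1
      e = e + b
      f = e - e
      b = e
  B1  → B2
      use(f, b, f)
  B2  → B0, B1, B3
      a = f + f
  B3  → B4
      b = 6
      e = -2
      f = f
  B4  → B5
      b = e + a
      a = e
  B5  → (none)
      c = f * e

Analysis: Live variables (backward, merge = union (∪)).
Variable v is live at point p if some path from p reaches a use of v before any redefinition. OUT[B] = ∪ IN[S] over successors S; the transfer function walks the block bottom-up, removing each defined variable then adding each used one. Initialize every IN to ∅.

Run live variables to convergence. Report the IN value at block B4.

Answer: {a, e, f}

Trace:
Fixpoint table:
  B0:   IN={b, e}   OUT={b, e, f}
  B1:   IN={b, e, f}   OUT={b, e, f}
  B2:   IN={b, e, f}   OUT={a, b, e, f}
  B3:   IN={a, f}   OUT={a, e, f}
  B4:   IN={a, e, f}   OUT={e, f}
  B5:   IN={e, f}   OUT={}

Merge at B4: OUT[B4] = IN[B5] = {e, f}
Applying B4's transfer function to that OUT value gives IN[B4] (row B4 above).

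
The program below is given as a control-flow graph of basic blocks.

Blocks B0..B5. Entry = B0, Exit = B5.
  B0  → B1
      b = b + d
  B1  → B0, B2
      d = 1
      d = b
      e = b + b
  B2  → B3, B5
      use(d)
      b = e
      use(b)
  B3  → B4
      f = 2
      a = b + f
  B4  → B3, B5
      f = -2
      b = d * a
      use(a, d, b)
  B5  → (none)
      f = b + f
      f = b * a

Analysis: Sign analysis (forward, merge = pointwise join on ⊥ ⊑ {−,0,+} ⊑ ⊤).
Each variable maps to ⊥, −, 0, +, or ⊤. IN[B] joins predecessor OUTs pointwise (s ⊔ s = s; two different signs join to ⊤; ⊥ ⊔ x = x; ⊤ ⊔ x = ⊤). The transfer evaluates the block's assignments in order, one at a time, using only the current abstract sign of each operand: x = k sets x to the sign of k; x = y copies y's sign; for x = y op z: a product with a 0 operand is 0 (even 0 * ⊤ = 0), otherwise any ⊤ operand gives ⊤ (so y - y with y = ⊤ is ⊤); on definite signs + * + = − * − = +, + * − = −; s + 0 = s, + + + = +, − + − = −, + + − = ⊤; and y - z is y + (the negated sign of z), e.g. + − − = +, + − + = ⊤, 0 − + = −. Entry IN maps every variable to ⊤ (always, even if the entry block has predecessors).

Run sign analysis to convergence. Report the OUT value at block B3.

Answer: {a: ⊤, b: ⊤, c: ⊤, d: ⊤, e: ⊤, f: +}

Trace:
Converged values:
  B0:   IN=(all ⊤)   OUT=(all ⊤)
  B1:   IN=(all ⊤)   OUT=(all ⊤)
  B2:   IN=(all ⊤)   OUT=(all ⊤)
  B3:   IN=(all ⊤)   OUT={f:+; rest ⊤}
  B4:   IN={f:+; rest ⊤}   OUT={f:-; rest ⊤}
  B5:   IN=(all ⊤)   OUT=(all ⊤)

Merge at B3: IN[B3] = OUT[B2] ⊔ OUT[B4] = {a: ⊤, b: ⊤, c: ⊤, d: ⊤, e: ⊤, f: ⊤}
Applying B3's transfer function to that IN value gives OUT[B3] (row B3 above).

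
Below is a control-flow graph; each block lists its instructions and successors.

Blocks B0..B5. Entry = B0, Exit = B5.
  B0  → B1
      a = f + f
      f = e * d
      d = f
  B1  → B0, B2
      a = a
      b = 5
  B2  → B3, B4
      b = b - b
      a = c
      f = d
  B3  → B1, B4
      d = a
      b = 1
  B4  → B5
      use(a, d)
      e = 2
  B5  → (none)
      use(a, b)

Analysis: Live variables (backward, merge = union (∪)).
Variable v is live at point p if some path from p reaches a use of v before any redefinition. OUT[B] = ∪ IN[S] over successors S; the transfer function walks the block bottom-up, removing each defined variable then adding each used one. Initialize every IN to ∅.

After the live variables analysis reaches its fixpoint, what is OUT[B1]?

Fixpoint table:
  B0: | IN={c, d, e, f} | OUT={a, c, d, e, f}
  B1: | IN={a, c, d, e, f} | OUT={b, c, d, e, f}
  B2: | IN={b, c, d, e} | OUT={a, b, c, d, e, f}
  B3: | IN={a, c, e, f} | OUT={a, b, c, d, e, f}
  B4: | IN={a, b, d} | OUT={a, b}
  B5: | IN={a, b} | OUT={}

Merge at B1: OUT[B1] = IN[B0] ⊔ IN[B2] = {b, c, d, e, f}

Answer: {b, c, d, e, f}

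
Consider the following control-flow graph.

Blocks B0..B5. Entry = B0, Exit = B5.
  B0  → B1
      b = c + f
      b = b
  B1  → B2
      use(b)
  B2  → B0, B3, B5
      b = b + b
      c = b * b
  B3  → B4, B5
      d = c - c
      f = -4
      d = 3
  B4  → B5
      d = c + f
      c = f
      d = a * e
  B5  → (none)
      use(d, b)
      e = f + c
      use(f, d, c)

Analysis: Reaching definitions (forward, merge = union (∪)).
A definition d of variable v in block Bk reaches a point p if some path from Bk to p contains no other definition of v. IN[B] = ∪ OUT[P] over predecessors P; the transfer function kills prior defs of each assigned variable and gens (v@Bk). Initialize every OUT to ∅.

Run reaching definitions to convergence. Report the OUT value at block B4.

Per-block solution:
  B0:   IN={b@B2, c@B2}   OUT={b@B0, c@B2}
  B1:   IN={b@B0, c@B2}   OUT={b@B0, c@B2}
  B2:   IN={b@B0, c@B2}   OUT={b@B2, c@B2}
  B3:   IN={b@B2, c@B2}   OUT={b@B2, c@B2, d@B3, f@B3}
  B4:   IN={b@B2, c@B2, d@B3, f@B3}   OUT={b@B2, c@B4, d@B4, f@B3}
  B5:   IN={b@B2, c@B2, c@B4, d@B3, d@B4, f@B3}   OUT={b@B2, c@B2, c@B4, d@B3, d@B4, e@B5, f@B3}

Merge at B4: IN[B4] = OUT[B3] = {b@B2, c@B2, d@B3, f@B3}
Applying B4's transfer function to that IN value gives OUT[B4] (row B4 above).

Answer: {b@B2, c@B4, d@B4, f@B3}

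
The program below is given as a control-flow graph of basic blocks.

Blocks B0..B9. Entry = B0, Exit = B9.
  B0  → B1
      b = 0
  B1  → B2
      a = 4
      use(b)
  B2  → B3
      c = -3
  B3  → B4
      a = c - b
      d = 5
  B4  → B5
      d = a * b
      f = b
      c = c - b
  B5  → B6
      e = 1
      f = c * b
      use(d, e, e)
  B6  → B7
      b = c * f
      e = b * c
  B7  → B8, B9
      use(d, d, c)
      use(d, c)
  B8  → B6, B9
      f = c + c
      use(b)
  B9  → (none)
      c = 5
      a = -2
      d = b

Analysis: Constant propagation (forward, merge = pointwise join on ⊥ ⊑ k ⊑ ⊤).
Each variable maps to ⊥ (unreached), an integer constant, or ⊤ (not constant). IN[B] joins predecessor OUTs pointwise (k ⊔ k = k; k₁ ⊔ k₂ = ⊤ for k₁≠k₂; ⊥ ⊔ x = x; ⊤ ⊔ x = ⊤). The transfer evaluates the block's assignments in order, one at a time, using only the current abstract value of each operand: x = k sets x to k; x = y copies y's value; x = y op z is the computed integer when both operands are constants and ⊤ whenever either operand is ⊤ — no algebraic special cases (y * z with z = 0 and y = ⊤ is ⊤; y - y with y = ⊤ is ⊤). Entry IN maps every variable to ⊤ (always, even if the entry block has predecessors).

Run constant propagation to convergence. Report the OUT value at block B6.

Answer: {a: -3, b: ⊤, c: -3, d: 0, e: ⊤, f: ⊤}

Working:
Converged values:
  B0: | IN=(all ⊤) | OUT={b:0; rest ⊤}
  B1: | IN={b:0; rest ⊤} | OUT={a:4, b:0; rest ⊤}
  B2: | IN={a:4, b:0; rest ⊤} | OUT={a:4, b:0, c:-3; rest ⊤}
  B3: | IN={a:4, b:0, c:-3; rest ⊤} | OUT={a:-3, b:0, c:-3, d:5; rest ⊤}
  B4: | IN={a:-3, b:0, c:-3, d:5; rest ⊤} | OUT={a:-3, b:0, c:-3, d:0, f:0; rest ⊤}
  B5: | IN={a:-3, b:0, c:-3, d:0, f:0; rest ⊤} | OUT={a:-3, b:0, c:-3, d:0, e:1, f:0; rest ⊤}
  B6: | IN={a:-3, c:-3, d:0; rest ⊤} | OUT={a:-3, c:-3, d:0; rest ⊤}
  B7: | IN={a:-3, c:-3, d:0; rest ⊤} | OUT={a:-3, c:-3, d:0; rest ⊤}
  B8: | IN={a:-3, c:-3, d:0; rest ⊤} | OUT={a:-3, c:-3, d:0, f:-6; rest ⊤}
  B9: | IN={a:-3, c:-3, d:0; rest ⊤} | OUT={a:-2, c:5; rest ⊤}

Merge at B6: IN[B6] = OUT[B5] ⊔ OUT[B8] = {a: -3, b: ⊤, c: -3, d: 0, e: ⊤, f: ⊤}
Applying B6's transfer function to that IN value gives OUT[B6] (row B6 above).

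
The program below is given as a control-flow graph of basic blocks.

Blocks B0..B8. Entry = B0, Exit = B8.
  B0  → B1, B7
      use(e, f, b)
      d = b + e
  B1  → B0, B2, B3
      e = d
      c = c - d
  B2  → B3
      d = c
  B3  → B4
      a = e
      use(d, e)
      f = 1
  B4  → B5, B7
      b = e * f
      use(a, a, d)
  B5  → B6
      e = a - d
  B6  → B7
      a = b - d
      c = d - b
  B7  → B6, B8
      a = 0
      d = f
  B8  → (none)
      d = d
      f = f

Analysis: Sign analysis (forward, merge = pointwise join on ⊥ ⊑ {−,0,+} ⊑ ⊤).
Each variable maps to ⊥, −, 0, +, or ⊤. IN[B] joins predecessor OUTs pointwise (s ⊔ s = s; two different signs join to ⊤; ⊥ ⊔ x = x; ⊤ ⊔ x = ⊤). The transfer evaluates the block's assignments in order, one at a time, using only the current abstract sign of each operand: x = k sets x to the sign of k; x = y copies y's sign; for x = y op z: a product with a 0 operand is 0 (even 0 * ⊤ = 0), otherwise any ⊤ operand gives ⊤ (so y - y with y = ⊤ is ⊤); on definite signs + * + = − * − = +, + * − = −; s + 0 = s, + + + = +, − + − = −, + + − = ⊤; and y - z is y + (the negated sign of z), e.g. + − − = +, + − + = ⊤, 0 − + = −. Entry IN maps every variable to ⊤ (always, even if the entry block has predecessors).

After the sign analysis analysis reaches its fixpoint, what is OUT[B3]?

Answer: {a: ⊤, b: ⊤, c: ⊤, d: ⊤, e: ⊤, f: +}

Derivation:
Fixpoint table:
  B0:  IN=(all ⊤)  OUT=(all ⊤)
  B1:  IN=(all ⊤)  OUT=(all ⊤)
  B2:  IN=(all ⊤)  OUT=(all ⊤)
  B3:  IN=(all ⊤)  OUT={f:+; rest ⊤}
  B4:  IN={f:+; rest ⊤}  OUT={f:+; rest ⊤}
  B5:  IN={f:+; rest ⊤}  OUT={f:+; rest ⊤}
  B6:  IN=(all ⊤)  OUT=(all ⊤)
  B7:  IN=(all ⊤)  OUT={a:0; rest ⊤}
  B8:  IN={a:0; rest ⊤}  OUT={a:0; rest ⊤}

Merge at B3: IN[B3] = OUT[B1] ⊔ OUT[B2] = {a: ⊤, b: ⊤, c: ⊤, d: ⊤, e: ⊤, f: ⊤}
Applying B3's transfer function to that IN value gives OUT[B3] (row B3 above).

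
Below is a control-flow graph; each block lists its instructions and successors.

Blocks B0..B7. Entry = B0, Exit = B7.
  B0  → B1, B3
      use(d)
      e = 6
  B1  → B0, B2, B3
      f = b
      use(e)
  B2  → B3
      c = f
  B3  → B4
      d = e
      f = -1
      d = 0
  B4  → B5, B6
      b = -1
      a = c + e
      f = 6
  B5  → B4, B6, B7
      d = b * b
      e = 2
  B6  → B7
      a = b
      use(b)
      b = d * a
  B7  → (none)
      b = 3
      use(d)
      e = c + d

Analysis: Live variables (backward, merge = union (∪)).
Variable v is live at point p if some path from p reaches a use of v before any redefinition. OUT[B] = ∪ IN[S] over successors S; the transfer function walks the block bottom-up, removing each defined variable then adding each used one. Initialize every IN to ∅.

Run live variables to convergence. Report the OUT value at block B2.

Fixpoint table:
  B0:  IN={b, c, d}  OUT={b, c, d, e}
  B1:  IN={b, c, d, e}  OUT={b, c, d, e, f}
  B2:  IN={e, f}  OUT={c, e}
  B3:  IN={c, e}  OUT={c, d, e}
  B4:  IN={c, d, e}  OUT={b, c, d}
  B5:  IN={b, c}  OUT={b, c, d, e}
  B6:  IN={b, c, d}  OUT={c, d}
  B7:  IN={c, d}  OUT={}

Merge at B2: OUT[B2] = IN[B3] = {c, e}

Answer: {c, e}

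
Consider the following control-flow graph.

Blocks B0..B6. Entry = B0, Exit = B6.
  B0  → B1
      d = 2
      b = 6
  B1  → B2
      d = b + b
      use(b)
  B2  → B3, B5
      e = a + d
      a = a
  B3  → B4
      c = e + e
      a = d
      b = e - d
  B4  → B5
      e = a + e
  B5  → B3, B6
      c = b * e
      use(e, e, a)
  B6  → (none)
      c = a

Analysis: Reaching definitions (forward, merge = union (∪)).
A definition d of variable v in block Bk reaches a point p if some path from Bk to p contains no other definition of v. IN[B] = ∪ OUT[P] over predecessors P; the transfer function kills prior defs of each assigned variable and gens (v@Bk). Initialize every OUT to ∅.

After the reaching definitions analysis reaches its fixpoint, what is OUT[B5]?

Fixpoint table:
  B0:  IN={}  OUT={b@B0, d@B0}
  B1:  IN={b@B0, d@B0}  OUT={b@B0, d@B1}
  B2:  IN={b@B0, d@B1}  OUT={a@B2, b@B0, d@B1, e@B2}
  B3:  IN={a@B2, a@B3, b@B0, b@B3, c@B5, d@B1, e@B2, e@B4}  OUT={a@B3, b@B3, c@B3, d@B1, e@B2, e@B4}
  B4:  IN={a@B3, b@B3, c@B3, d@B1, e@B2, e@B4}  OUT={a@B3, b@B3, c@B3, d@B1, e@B4}
  B5:  IN={a@B2, a@B3, b@B0, b@B3, c@B3, d@B1, e@B2, e@B4}  OUT={a@B2, a@B3, b@B0, b@B3, c@B5, d@B1, e@B2, e@B4}
  B6:  IN={a@B2, a@B3, b@B0, b@B3, c@B5, d@B1, e@B2, e@B4}  OUT={a@B2, a@B3, b@B0, b@B3, c@B6, d@B1, e@B2, e@B4}

Merge at B5: IN[B5] = OUT[B2] ⊔ OUT[B4] = {a@B2, a@B3, b@B0, b@B3, c@B3, d@B1, e@B2, e@B4}
Applying B5's transfer function to that IN value gives OUT[B5] (row B5 above).

Answer: {a@B2, a@B3, b@B0, b@B3, c@B5, d@B1, e@B2, e@B4}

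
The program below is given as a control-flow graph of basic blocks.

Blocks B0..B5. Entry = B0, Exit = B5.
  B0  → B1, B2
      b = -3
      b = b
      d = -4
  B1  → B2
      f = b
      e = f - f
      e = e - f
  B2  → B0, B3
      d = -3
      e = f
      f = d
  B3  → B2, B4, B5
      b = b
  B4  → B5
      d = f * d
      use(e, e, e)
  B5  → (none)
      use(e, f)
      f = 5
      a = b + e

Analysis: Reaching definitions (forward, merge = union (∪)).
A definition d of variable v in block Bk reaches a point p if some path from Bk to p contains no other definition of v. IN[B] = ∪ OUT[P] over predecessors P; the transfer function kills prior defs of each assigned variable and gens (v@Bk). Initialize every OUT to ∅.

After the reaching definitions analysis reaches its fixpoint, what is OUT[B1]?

Answer: {b@B0, d@B0, e@B1, f@B1}

Trace:
Per-block solution:
  B0: | IN={b@B0, b@B3, d@B2, e@B2, f@B2} | OUT={b@B0, d@B0, e@B2, f@B2}
  B1: | IN={b@B0, d@B0, e@B2, f@B2} | OUT={b@B0, d@B0, e@B1, f@B1}
  B2: | IN={b@B0, b@B3, d@B0, d@B2, e@B1, e@B2, f@B1, f@B2} | OUT={b@B0, b@B3, d@B2, e@B2, f@B2}
  B3: | IN={b@B0, b@B3, d@B2, e@B2, f@B2} | OUT={b@B3, d@B2, e@B2, f@B2}
  B4: | IN={b@B3, d@B2, e@B2, f@B2} | OUT={b@B3, d@B4, e@B2, f@B2}
  B5: | IN={b@B3, d@B2, d@B4, e@B2, f@B2} | OUT={a@B5, b@B3, d@B2, d@B4, e@B2, f@B5}

Merge at B1: IN[B1] = OUT[B0] = {b@B0, d@B0, e@B2, f@B2}
Applying B1's transfer function to that IN value gives OUT[B1] (row B1 above).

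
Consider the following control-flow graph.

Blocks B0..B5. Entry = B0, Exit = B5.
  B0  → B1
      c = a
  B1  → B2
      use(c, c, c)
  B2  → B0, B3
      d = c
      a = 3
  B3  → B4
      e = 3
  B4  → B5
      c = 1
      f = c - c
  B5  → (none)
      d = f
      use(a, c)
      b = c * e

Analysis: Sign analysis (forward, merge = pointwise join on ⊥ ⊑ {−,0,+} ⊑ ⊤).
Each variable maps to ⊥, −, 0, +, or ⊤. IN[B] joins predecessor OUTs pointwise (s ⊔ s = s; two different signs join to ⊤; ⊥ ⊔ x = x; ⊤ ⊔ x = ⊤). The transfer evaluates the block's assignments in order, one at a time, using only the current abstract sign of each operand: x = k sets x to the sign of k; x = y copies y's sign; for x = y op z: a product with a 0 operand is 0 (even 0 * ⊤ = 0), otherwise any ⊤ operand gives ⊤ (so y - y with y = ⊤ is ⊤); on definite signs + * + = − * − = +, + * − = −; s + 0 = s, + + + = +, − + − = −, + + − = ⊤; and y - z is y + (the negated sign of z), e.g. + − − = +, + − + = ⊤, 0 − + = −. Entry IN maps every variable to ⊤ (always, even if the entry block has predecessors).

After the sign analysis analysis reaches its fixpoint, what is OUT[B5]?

Per-block solution:
  B0:   IN=(all ⊤)   OUT=(all ⊤)
  B1:   IN=(all ⊤)   OUT=(all ⊤)
  B2:   IN=(all ⊤)   OUT={a:+; rest ⊤}
  B3:   IN={a:+; rest ⊤}   OUT={a:+, e:+; rest ⊤}
  B4:   IN={a:+, e:+; rest ⊤}   OUT={a:+, c:+, e:+; rest ⊤}
  B5:   IN={a:+, c:+, e:+; rest ⊤}   OUT={a:+, b:+, c:+, e:+; rest ⊤}

Merge at B5: IN[B5] = OUT[B4] = {a: +, b: ⊤, c: +, d: ⊤, e: +, f: ⊤}
Applying B5's transfer function to that IN value gives OUT[B5] (row B5 above).

Answer: {a: +, b: +, c: +, d: ⊤, e: +, f: ⊤}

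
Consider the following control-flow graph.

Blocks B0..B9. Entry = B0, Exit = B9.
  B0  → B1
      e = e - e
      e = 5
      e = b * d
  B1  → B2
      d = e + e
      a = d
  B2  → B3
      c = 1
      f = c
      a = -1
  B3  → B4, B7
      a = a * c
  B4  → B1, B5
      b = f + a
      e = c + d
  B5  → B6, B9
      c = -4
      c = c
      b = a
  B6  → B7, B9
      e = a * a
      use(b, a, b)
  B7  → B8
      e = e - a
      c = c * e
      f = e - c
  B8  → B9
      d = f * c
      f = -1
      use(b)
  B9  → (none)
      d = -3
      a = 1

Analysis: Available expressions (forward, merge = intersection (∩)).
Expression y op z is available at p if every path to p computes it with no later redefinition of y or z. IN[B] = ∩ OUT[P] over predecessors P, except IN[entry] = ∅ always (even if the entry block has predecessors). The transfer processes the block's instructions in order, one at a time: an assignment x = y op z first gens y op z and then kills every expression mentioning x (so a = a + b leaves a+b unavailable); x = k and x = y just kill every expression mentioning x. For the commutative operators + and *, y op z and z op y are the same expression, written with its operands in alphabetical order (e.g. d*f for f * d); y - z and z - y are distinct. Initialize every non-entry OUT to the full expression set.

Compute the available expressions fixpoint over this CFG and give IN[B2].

Per-block solution:
  B0: | IN={} | OUT={b*d}
  B1: | IN={} | OUT={e+e}
  B2: | IN={e+e} | OUT={e+e}
  B3: | IN={e+e} | OUT={e+e}
  B4: | IN={e+e} | OUT={a+f, c+d}
  B5: | IN={a+f, c+d} | OUT={a+f}
  B6: | IN={a+f} | OUT={a*a, a+f}
  B7: | IN={} | OUT={e-c}
  B8: | IN={e-c} | OUT={e-c}
  B9: | IN={} | OUT={}

Merge at B2: IN[B2] = OUT[B1] = {e+e}

Answer: {e+e}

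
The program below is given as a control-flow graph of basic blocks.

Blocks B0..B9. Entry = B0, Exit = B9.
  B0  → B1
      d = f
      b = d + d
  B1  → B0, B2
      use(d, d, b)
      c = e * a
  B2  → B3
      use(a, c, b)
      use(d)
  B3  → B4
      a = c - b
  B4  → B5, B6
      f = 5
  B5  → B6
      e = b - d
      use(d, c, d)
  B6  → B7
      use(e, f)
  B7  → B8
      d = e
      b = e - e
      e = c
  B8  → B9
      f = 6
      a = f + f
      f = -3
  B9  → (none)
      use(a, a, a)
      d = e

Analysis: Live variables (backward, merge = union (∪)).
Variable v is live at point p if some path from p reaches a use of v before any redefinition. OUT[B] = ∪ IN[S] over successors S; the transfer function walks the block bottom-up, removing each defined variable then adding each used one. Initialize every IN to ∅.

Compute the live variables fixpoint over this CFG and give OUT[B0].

Answer: {a, b, d, e, f}

Derivation:
Fixpoint table:
  B0: | IN={a, e, f} | OUT={a, b, d, e, f}
  B1: | IN={a, b, d, e, f} | OUT={a, b, c, d, e, f}
  B2: | IN={a, b, c, d, e} | OUT={b, c, d, e}
  B3: | IN={b, c, d, e} | OUT={b, c, d, e}
  B4: | IN={b, c, d, e} | OUT={b, c, d, e, f}
  B5: | IN={b, c, d, f} | OUT={c, e, f}
  B6: | IN={c, e, f} | OUT={c, e}
  B7: | IN={c, e} | OUT={e}
  B8: | IN={e} | OUT={a, e}
  B9: | IN={a, e} | OUT={}

Merge at B0: OUT[B0] = IN[B1] = {a, b, d, e, f}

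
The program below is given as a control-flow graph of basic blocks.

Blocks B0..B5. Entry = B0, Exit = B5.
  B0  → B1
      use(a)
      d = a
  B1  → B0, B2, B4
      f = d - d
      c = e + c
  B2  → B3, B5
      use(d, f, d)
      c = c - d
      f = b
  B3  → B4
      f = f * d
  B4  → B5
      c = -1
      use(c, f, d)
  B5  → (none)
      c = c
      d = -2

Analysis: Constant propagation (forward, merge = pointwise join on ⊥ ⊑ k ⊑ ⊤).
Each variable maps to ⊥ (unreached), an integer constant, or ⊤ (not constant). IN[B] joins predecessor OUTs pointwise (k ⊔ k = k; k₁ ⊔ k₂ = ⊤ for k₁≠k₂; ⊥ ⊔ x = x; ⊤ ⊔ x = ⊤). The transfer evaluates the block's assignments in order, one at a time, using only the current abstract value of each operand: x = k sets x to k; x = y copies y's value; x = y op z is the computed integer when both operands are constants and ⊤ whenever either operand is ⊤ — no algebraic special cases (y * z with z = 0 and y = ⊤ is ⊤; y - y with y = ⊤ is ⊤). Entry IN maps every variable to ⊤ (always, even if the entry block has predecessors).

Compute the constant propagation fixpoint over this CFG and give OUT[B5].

Converged values:
  B0:   IN=(all ⊤)   OUT=(all ⊤)
  B1:   IN=(all ⊤)   OUT=(all ⊤)
  B2:   IN=(all ⊤)   OUT=(all ⊤)
  B3:   IN=(all ⊤)   OUT=(all ⊤)
  B4:   IN=(all ⊤)   OUT={c:-1; rest ⊤}
  B5:   IN=(all ⊤)   OUT={d:-2; rest ⊤}

Merge at B5: IN[B5] = OUT[B2] ⊔ OUT[B4] = {a: ⊤, b: ⊤, c: ⊤, d: ⊤, e: ⊤, f: ⊤}
Applying B5's transfer function to that IN value gives OUT[B5] (row B5 above).

Answer: {a: ⊤, b: ⊤, c: ⊤, d: -2, e: ⊤, f: ⊤}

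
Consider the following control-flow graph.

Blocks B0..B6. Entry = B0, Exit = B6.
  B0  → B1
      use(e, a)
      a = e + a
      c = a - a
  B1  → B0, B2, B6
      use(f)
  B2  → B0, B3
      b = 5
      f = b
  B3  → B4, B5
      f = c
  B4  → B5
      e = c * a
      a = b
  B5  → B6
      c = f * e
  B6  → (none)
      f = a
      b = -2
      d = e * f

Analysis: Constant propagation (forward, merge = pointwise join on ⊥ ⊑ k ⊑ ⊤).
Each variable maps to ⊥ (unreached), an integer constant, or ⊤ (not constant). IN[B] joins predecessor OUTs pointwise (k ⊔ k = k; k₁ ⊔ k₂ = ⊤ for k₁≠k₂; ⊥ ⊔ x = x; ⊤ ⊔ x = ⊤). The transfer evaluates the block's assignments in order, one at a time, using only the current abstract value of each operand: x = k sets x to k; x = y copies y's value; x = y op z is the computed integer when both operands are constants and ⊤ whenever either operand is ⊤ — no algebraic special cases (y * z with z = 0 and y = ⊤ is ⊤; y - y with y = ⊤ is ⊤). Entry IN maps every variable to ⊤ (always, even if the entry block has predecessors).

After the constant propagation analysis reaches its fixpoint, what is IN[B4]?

Converged values:
  B0: | IN=(all ⊤) | OUT=(all ⊤)
  B1: | IN=(all ⊤) | OUT=(all ⊤)
  B2: | IN=(all ⊤) | OUT={b:5, f:5; rest ⊤}
  B3: | IN={b:5, f:5; rest ⊤} | OUT={b:5; rest ⊤}
  B4: | IN={b:5; rest ⊤} | OUT={a:5, b:5; rest ⊤}
  B5: | IN={b:5; rest ⊤} | OUT={b:5; rest ⊤}
  B6: | IN=(all ⊤) | OUT={b:-2; rest ⊤}

Merge at B4: IN[B4] = OUT[B3] = {a: ⊤, b: 5, c: ⊤, d: ⊤, e: ⊤, f: ⊤}

Answer: {a: ⊤, b: 5, c: ⊤, d: ⊤, e: ⊤, f: ⊤}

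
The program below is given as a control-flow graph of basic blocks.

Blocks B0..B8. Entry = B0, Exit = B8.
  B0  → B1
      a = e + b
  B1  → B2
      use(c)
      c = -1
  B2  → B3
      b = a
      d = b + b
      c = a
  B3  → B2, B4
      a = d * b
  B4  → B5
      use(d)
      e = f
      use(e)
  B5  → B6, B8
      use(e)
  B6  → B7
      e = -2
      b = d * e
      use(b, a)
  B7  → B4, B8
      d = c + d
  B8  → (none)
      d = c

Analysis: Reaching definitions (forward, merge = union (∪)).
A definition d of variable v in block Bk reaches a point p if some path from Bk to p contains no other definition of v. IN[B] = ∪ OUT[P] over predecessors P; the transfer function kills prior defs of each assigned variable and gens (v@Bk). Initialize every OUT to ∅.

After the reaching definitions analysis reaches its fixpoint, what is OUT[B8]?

Answer: {a@B3, b@B2, b@B6, c@B2, d@B8, e@B4, e@B6}

Working:
Per-block solution:
  B0:  IN={}  OUT={a@B0}
  B1:  IN={a@B0}  OUT={a@B0, c@B1}
  B2:  IN={a@B0, a@B3, b@B2, c@B1, c@B2, d@B2}  OUT={a@B0, a@B3, b@B2, c@B2, d@B2}
  B3:  IN={a@B0, a@B3, b@B2, c@B2, d@B2}  OUT={a@B3, b@B2, c@B2, d@B2}
  B4:  IN={a@B3, b@B2, b@B6, c@B2, d@B2, d@B7, e@B6}  OUT={a@B3, b@B2, b@B6, c@B2, d@B2, d@B7, e@B4}
  B5:  IN={a@B3, b@B2, b@B6, c@B2, d@B2, d@B7, e@B4}  OUT={a@B3, b@B2, b@B6, c@B2, d@B2, d@B7, e@B4}
  B6:  IN={a@B3, b@B2, b@B6, c@B2, d@B2, d@B7, e@B4}  OUT={a@B3, b@B6, c@B2, d@B2, d@B7, e@B6}
  B7:  IN={a@B3, b@B6, c@B2, d@B2, d@B7, e@B6}  OUT={a@B3, b@B6, c@B2, d@B7, e@B6}
  B8:  IN={a@B3, b@B2, b@B6, c@B2, d@B2, d@B7, e@B4, e@B6}  OUT={a@B3, b@B2, b@B6, c@B2, d@B8, e@B4, e@B6}

Merge at B8: IN[B8] = OUT[B5] ⊔ OUT[B7] = {a@B3, b@B2, b@B6, c@B2, d@B2, d@B7, e@B4, e@B6}
Applying B8's transfer function to that IN value gives OUT[B8] (row B8 above).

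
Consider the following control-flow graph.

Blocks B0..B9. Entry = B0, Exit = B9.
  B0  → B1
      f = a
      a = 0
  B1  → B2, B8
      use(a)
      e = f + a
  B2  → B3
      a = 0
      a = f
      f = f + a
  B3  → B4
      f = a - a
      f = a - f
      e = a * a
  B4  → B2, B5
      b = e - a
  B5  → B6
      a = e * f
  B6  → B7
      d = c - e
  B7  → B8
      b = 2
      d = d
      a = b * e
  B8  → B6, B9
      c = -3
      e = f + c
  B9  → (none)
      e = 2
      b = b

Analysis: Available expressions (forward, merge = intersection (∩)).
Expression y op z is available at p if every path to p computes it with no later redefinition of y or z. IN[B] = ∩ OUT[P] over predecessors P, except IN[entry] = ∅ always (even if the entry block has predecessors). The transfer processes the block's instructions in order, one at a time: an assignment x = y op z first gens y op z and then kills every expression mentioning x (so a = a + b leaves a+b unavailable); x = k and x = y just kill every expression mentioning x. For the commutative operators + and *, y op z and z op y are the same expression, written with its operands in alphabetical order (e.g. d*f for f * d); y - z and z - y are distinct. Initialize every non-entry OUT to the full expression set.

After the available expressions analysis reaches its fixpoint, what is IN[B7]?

Fixpoint table:
  B0: | IN={} | OUT={}
  B1: | IN={} | OUT={a+f}
  B2: | IN={} | OUT={}
  B3: | IN={} | OUT={a*a, a-a}
  B4: | IN={a*a, a-a} | OUT={a*a, a-a, e-a}
  B5: | IN={a*a, a-a, e-a} | OUT={e*f}
  B6: | IN={} | OUT={c-e}
  B7: | IN={c-e} | OUT={b*e, c-e}
  B8: | IN={} | OUT={c+f}
  B9: | IN={c+f} | OUT={c+f}

Merge at B7: IN[B7] = OUT[B6] = {c-e}

Answer: {c-e}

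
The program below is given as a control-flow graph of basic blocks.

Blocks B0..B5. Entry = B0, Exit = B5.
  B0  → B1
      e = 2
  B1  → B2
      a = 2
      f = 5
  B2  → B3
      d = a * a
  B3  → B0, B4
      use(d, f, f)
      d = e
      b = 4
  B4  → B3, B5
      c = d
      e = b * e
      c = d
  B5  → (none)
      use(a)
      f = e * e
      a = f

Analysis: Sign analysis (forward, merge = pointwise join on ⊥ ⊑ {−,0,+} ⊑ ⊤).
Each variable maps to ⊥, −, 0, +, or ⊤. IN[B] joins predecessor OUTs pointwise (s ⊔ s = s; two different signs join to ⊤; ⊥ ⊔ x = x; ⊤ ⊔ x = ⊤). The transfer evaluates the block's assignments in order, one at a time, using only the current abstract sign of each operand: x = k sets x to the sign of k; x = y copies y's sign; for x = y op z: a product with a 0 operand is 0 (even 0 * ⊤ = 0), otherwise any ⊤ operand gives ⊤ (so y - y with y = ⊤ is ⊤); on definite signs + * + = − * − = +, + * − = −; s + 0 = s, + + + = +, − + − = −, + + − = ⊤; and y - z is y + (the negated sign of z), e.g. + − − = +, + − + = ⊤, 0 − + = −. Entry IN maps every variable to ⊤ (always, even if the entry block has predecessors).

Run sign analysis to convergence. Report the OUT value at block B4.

Converged values:
  B0: | IN=(all ⊤) | OUT={e:+; rest ⊤}
  B1: | IN={e:+; rest ⊤} | OUT={a:+, e:+, f:+; rest ⊤}
  B2: | IN={a:+, e:+, f:+; rest ⊤} | OUT={a:+, d:+, e:+, f:+; rest ⊤}
  B3: | IN={a:+, d:+, e:+, f:+; rest ⊤} | OUT={a:+, b:+, d:+, e:+, f:+; rest ⊤}
  B4: | IN={a:+, b:+, d:+, e:+, f:+; rest ⊤} | OUT={a:+, b:+, c:+, d:+, e:+, f:+; rest ⊤}
  B5: | IN={a:+, b:+, c:+, d:+, e:+, f:+; rest ⊤} | OUT={a:+, b:+, c:+, d:+, e:+, f:+; rest ⊤}

Merge at B4: IN[B4] = OUT[B3] = {a: +, b: +, c: ⊤, d: +, e: +, f: +}
Applying B4's transfer function to that IN value gives OUT[B4] (row B4 above).

Answer: {a: +, b: +, c: +, d: +, e: +, f: +}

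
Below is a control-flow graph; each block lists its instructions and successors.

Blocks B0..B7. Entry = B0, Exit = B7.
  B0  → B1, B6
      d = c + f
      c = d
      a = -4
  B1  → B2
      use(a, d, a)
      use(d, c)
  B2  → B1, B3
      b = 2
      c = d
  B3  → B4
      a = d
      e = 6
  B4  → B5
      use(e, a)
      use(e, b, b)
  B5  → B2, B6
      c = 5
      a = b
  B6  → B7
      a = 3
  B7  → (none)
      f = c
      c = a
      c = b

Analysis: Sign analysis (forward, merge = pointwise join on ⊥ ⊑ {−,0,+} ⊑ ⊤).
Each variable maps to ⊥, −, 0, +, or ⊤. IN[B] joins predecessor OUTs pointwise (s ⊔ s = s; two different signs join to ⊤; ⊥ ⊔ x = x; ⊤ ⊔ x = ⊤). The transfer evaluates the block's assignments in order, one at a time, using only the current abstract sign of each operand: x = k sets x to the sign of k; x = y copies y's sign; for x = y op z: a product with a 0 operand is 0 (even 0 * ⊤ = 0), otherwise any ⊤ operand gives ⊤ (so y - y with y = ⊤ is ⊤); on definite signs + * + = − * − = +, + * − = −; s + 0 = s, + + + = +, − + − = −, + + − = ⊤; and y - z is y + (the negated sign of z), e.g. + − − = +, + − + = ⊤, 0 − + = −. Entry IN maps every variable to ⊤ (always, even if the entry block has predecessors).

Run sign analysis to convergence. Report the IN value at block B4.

Fixpoint table:
  B0:   IN=(all ⊤)   OUT={a:-; rest ⊤}
  B1:   IN=(all ⊤)   OUT=(all ⊤)
  B2:   IN=(all ⊤)   OUT={b:+; rest ⊤}
  B3:   IN={b:+; rest ⊤}   OUT={b:+, e:+; rest ⊤}
  B4:   IN={b:+, e:+; rest ⊤}   OUT={b:+, e:+; rest ⊤}
  B5:   IN={b:+, e:+; rest ⊤}   OUT={a:+, b:+, c:+, e:+; rest ⊤}
  B6:   IN=(all ⊤)   OUT={a:+; rest ⊤}
  B7:   IN={a:+; rest ⊤}   OUT={a:+; rest ⊤}

Merge at B4: IN[B4] = OUT[B3] = {a: ⊤, b: +, c: ⊤, d: ⊤, e: +, f: ⊤}

Answer: {a: ⊤, b: +, c: ⊤, d: ⊤, e: +, f: ⊤}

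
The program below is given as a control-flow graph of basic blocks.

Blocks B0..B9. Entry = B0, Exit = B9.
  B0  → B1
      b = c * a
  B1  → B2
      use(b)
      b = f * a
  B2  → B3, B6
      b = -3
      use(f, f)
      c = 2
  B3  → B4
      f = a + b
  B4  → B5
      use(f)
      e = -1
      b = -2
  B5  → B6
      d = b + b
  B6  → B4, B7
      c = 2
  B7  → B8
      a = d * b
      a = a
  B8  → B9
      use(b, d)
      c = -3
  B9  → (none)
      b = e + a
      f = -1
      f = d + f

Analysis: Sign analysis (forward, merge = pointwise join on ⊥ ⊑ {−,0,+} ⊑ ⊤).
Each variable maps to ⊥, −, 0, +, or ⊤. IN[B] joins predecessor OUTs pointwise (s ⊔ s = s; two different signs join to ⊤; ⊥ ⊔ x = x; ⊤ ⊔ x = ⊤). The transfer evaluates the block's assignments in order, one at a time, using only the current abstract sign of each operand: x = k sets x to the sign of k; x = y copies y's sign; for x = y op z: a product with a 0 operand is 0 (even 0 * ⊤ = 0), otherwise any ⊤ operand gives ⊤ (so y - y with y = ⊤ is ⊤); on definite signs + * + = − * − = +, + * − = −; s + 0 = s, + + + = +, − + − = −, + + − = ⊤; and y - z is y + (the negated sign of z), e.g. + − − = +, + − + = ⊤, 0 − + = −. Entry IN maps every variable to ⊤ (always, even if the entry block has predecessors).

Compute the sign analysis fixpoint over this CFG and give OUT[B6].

Answer: {a: ⊤, b: -, c: +, d: ⊤, e: ⊤, f: ⊤}

Working:
Converged values:
  B0:   IN=(all ⊤)   OUT=(all ⊤)
  B1:   IN=(all ⊤)   OUT=(all ⊤)
  B2:   IN=(all ⊤)   OUT={b:-, c:+; rest ⊤}
  B3:   IN={b:-, c:+; rest ⊤}   OUT={b:-, c:+; rest ⊤}
  B4:   IN={b:-, c:+; rest ⊤}   OUT={b:-, c:+, e:-; rest ⊤}
  B5:   IN={b:-, c:+, e:-; rest ⊤}   OUT={b:-, c:+, d:-, e:-; rest ⊤}
  B6:   IN={b:-, c:+; rest ⊤}   OUT={b:-, c:+; rest ⊤}
  B7:   IN={b:-, c:+; rest ⊤}   OUT={b:-, c:+; rest ⊤}
  B8:   IN={b:-, c:+; rest ⊤}   OUT={b:-, c:-; rest ⊤}
  B9:   IN={b:-, c:-; rest ⊤}   OUT={c:-; rest ⊤}

Merge at B6: IN[B6] = OUT[B2] ⊔ OUT[B5] = {a: ⊤, b: -, c: +, d: ⊤, e: ⊤, f: ⊤}
Applying B6's transfer function to that IN value gives OUT[B6] (row B6 above).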